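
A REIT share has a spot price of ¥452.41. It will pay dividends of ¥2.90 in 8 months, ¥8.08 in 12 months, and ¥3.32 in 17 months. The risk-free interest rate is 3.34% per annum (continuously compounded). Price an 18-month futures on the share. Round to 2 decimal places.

¥461.13

PV(dividends) I = 2.90·e^(−0.0334·8/12) + 8.08·e^(−0.0334·12/12) + 3.32·e^(−0.0334·17/12)
I = 2.8361 + 7.8146 + 3.1666 = 13.8173
F = (S − I)·e^(rT) = (452.41 − 13.8173) · e^(0.0334·18/12)
= 438.5927 · e^0.050100 = 438.5927 × 1.051376 = ¥461.13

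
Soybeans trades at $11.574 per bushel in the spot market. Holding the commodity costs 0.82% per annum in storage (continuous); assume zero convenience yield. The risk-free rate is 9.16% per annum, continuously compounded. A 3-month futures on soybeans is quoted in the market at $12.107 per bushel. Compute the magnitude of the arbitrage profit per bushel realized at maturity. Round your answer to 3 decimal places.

Fair futures: F* = S·e^(carry·T), with carry = (r + u) = 0.0916 + 0.0082 = 0.0998
F* = 11.574 · e^(0.0998 × 3/12) = 11.574 · e^0.024950 = 11.574 × 1.025264 = $11.8664
Market $12.107 > fair $11.8664: forward overpriced → cash-and-carry (buy spot, short the forward).
At maturity, profit = |F_mkt − F*| = |12.107 − 11.8664| = $0.241 per bushel

$0.241 per bushel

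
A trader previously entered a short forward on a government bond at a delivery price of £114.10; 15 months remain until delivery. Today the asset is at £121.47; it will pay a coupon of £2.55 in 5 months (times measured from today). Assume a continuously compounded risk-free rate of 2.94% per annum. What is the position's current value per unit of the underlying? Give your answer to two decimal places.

-£8.97

PV(remaining coupons) I = 2.55·e^(−0.0294·5/12) = 2.5190
Current forward F = (S − I)·e^(rT) = (121.47 − 2.5190)·e^(0.0294·15/12) = 118.9510 × 1.037434 = 123.4038
Value (long) = (F − K)·e^(−rT) = (123.4038 − 114.10) × 0.963917 = 8.9681
Short position value = −(long value) = -£8.97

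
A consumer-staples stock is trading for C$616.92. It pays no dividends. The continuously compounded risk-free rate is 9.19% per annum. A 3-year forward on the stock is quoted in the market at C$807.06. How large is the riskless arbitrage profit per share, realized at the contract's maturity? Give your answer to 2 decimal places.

C$5.70 per share

Fair forward: F* = S·e^(carry·T), with carry = r = 0.0919
F* = 616.92 · e^(0.0919 × 3) = 616.92 · e^0.275700 = 616.92 × 1.317453 = C$812.7631
Market C$807.06 < fair C$812.7631: forward underpriced → reverse cash-and-carry (short spot, go long the forward).
At maturity, profit = |F_mkt − F*| = |807.06 − 812.7631| = C$5.70 per share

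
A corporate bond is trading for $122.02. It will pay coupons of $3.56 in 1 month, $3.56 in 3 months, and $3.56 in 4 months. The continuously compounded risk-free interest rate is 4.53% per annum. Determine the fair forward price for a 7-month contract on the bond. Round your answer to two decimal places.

PV(coupons) I = 3.56·e^(−0.0453·1/12) + 3.56·e^(−0.0453·3/12) + 3.56·e^(−0.0453·4/12)
I = 3.5466 + 3.5199 + 3.5066 = 10.5731
F = (S − I)·e^(rT) = (122.02 − 10.5731) · e^(0.0453·7/12)
= 111.4469 · e^0.026425 = 111.4469 × 1.026777 = $114.43

$114.43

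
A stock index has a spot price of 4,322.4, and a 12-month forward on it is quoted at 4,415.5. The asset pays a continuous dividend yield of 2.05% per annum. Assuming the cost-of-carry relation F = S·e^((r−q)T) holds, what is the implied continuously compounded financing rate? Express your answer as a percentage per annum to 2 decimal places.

4.18%

From F = S·e^((r−q)T): (r − q) = ln(F/S)/T
ln(4415.5/4322.4) = ln(1.021539) = 0.021310
(r − q) = 0.021310 / (12/12) = 0.021310
r = ln(F/S)/T + q = 0.021310 + 0.0205 = 0.041810
r = 4.18%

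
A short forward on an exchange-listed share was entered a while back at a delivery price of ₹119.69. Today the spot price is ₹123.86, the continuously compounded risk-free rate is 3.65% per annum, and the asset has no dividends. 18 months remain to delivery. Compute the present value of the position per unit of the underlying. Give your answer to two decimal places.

-₹10.55

Current fair forward for the remaining 18 months: F = S·e^(r·T), r = 0.0365
F = 123.86 · e^(0.0365 × 18/12) = 123.86 × 1.056277 = 130.8305
Value of long forward = (F − K)·e^(−rT) = (130.8305 − 119.69) · e^(−0.0365·18/12)
= 11.1405 × 0.946722 = 10.55
Short position value = −(long value) = -₹10.55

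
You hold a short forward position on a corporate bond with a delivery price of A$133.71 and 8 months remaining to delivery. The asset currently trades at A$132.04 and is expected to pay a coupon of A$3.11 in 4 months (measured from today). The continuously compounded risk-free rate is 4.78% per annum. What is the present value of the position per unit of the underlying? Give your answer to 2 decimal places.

PV(remaining coupons) I = 3.11·e^(−0.0478·4/12) = 3.0608
Current forward F = (S − I)·e^(rT) = (132.04 − 3.0608)·e^(0.0478·8/12) = 128.9792 × 1.032380 = 133.1555
Value (long) = (F − K)·e^(−rT) = (133.1555 − 133.71) × 0.968636 = -0.5371
Short position value = −(long value) = A$0.54

A$0.54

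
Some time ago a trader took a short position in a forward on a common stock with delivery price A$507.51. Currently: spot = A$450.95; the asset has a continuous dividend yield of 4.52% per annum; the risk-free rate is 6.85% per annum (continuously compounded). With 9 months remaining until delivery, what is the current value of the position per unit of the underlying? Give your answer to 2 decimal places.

A$46.18

Current fair forward for the remaining 9 months: F = S·e^((r − q)·T), (r − q) = 0.0685 − 0.0452 = 0.0233
F = 450.95 · e^(0.0233 × 9/12) = 450.95 × 1.017629 = 458.8998
Value of long forward = (F − K)·e^(−rT) = (458.8998 − 507.51) · e^(−0.0685·9/12)
= -48.6102 × 0.949922 = -46.18
Short position value = −(long value) = A$46.18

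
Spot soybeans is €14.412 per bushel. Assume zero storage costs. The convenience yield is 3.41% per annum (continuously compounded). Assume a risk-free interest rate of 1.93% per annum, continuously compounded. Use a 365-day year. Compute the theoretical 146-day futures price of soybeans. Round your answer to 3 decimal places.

Net carry = r + u − y = 0.0193 + 0.0000 − 0.0341 = -0.0148
F = S·e^((r+u−y)T) = 14.412 · e^(-0.0148 × 146/365) = 14.412 · e^-0.005920
= 14.412 × 0.994097 = €14.327 per bushel

€14.327 per bushel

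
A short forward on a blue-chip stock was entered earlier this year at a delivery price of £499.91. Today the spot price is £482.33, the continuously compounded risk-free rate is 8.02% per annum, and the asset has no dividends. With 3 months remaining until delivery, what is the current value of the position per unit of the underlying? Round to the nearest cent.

£7.66

Current fair forward for the remaining 3 months: F = S·e^(r·T), r = 0.0802
F = 482.33 · e^(0.0802 × 3/12) = 482.33 × 1.020252 = 492.0981
Value of long forward = (F − K)·e^(−rT) = (492.0981 − 499.91) · e^(−0.0802·3/12)
= -7.8119 × 0.980150 = -7.66
Short position value = −(long value) = £7.66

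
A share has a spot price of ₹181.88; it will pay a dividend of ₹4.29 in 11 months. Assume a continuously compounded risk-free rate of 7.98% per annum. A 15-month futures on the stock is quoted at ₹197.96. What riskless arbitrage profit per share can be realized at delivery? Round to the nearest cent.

₹1.41 per share

PV(dividends) I = 4.29·e^(−0.0798·11/12) = 3.9874
Fair futures F* = (S − I)·e^(rT) = (181.88 − 3.9874)·e^0.099750 = 177.8926 × 1.104895 = 196.5526
Market ₹197.96 > fair 196.5526: forward overpriced → cash-and-carry (borrow at r, buy the stock and collect the dividends, short the forward).
Profit at T = |F_mkt − F*| = |197.96 − 196.5526| = ₹1.41 per share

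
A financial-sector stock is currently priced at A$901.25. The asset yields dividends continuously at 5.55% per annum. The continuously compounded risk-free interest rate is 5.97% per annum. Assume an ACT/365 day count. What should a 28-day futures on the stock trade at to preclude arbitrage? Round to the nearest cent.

A$901.54

F = S·e^((r − q)T) = 901.25 · e^((0.0597 − 0.0555) × 28/365)
= 901.25 · e^0.000322 = 901.25 × 1.000322
F = A$901.54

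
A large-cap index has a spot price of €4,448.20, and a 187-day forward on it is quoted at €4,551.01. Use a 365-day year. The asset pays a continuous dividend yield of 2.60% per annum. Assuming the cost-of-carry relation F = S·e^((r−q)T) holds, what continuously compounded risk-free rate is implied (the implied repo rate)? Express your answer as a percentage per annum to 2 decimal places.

From F = S·e^((r−q)T): (r − q) = ln(F/S)/T
ln(4551.01/4448.20) = ln(1.023113) = 0.022850
(r − q) = 0.022850 / (187/365) = 0.044600
r = ln(F/S)/T + q = 0.044600 + 0.0260 = 0.070600
r = 7.06%

7.06%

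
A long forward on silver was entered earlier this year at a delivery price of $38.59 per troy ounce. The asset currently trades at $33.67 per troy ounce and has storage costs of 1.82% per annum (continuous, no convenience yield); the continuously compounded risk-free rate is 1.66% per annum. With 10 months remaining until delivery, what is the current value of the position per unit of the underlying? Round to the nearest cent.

Current fair forward for the remaining 10 months: F = S·e^((r + u)·T), (r + u) = 0.0166 + 0.0182 = 0.0348
F = 33.67 · e^(0.0348 × 10/12) = 33.67 × 1.029425 = 34.6607
Value of long forward = (F − K)·e^(−rT) = (34.6607 − 38.59) · e^(−0.0166·10/12)
= -3.9293 × 0.986262 = -3.88

-$3.88 per troy ounce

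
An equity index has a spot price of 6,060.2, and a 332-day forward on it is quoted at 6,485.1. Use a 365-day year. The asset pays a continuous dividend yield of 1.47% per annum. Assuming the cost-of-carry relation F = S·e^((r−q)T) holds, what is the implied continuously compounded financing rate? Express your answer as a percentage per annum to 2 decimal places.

From F = S·e^((r−q)T): (r − q) = ln(F/S)/T
ln(6485.1/6060.2) = ln(1.070113) = 0.067764
(r − q) = 0.067764 / (332/365) = 0.074500
r = ln(F/S)/T + q = 0.074500 + 0.0147 = 0.089200
r = 8.92%

8.92%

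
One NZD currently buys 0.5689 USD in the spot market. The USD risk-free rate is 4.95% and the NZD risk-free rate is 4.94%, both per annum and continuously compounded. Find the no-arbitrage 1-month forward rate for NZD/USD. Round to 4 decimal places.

0.5689

F = S·e^((r_USD − r_NZD)T) = 0.5689 · e^((0.0495 − 0.0494) × 1/12)
= 0.5689 · e^0.000008 = 0.5689 × 1.000008
F = 0.5689 USD per NZD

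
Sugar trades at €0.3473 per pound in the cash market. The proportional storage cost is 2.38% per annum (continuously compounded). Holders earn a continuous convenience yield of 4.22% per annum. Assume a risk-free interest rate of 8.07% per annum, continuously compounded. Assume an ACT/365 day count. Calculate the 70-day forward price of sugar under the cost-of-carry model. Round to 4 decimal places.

€0.3515 per pound

Net carry = r + u − y = 0.0807 + 0.0238 − 0.0422 = 0.0623
F = S·e^((r+u−y)T) = 0.3473 · e^(0.0623 × 70/365) = 0.3473 · e^0.011948
= 0.3473 × 1.012020 = €0.3515 per pound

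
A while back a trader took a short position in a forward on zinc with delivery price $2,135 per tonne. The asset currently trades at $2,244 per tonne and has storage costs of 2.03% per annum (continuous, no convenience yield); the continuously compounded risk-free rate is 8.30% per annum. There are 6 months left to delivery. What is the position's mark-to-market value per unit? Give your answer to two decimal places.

Current fair forward for the remaining 6 months: F = S·e^((r + u)·T), (r + u) = 0.0830 + 0.0203 = 0.1033
F = 2244 · e^(0.1033 × 6/12) = 2244 × 1.05300713 = 2362.9480
Value of long forward = (F − K)·e^(−rT) = (2362.9480 − 2135) · e^(−0.0830·6/12)
= 227.9480 × 0.95934934 = 218.68
Short position value = −(long value) = -$218.68

-$218.68 per tonne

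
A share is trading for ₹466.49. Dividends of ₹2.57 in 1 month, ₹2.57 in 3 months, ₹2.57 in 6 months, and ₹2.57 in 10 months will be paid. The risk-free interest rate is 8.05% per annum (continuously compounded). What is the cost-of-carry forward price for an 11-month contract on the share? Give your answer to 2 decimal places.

PV(dividends) I = 2.57·e^(−0.0805·1/12) + 2.57·e^(−0.0805·3/12) + 2.57·e^(−0.0805·6/12) + 2.57·e^(−0.0805·10/12)
I = 2.5528 + 2.5188 + 2.4686 + 2.4033 = 9.9435
F = (S − I)·e^(rT) = (466.49 − 9.9435) · e^(0.0805·11/12)
= 456.5465 · e^0.073792 = 456.5465 × 1.076583 = ₹491.51

₹491.51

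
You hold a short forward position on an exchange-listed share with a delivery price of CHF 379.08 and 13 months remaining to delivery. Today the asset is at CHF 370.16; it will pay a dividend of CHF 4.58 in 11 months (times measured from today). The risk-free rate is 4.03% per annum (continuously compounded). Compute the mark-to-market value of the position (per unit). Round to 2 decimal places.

PV(remaining dividends) I = 4.58·e^(−0.0403·11/12) = 4.4139
Current forward F = (S − I)·e^(rT) = (370.16 − 4.4139)·e^(0.0403·13/12) = 365.7461 × 1.044625 = 382.0675
Value (long) = (F − K)·e^(−rT) = (382.0675 − 379.08) × 0.957281 = 2.8599
Short position value = −(long value) = -CHF 2.86

-CHF 2.86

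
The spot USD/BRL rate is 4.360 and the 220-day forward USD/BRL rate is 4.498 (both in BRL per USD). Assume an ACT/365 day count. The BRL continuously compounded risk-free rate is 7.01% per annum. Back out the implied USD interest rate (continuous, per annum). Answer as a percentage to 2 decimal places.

1.84%

F = S·e^((r_BRL − r_USD)T) ⇒ r_USD = r_BRL − ln(F/S)/T
ln(4.498/4.360) = 0.031161; /(220/365) = 0.051699
r_USD = 0.0701 − 0.051699 = 0.018401
r_USD = 1.84%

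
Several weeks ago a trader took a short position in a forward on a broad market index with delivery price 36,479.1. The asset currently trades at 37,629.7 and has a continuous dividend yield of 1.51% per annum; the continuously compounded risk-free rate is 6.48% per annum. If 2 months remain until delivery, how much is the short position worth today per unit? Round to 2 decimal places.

-1447.87

Current fair forward for the remaining 2 months: F = S·e^((r − q)·T), (r − q) = 0.0648 − 0.0151 = 0.0497
F = 37629.7 · e^(0.0497 × 2/12) = 37629.7 × 1.00831774 = 37942.6941
Value of long forward = (F − K)·e^(−rT) = (37942.6941 − 36479.1) · e^(−0.0648·2/12)
= 1463.5941 × 0.98925811 = 1447.87
Short position value = −(long value) = -1447.87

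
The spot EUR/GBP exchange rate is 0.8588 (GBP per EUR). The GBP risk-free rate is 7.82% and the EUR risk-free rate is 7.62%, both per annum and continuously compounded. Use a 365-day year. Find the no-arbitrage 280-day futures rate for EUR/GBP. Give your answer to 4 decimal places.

0.8601

F = S·e^((r_GBP − r_EUR)T) = 0.8588 · e^((0.0782 − 0.0762) × 280/365)
= 0.8588 · e^0.001534 = 0.8588 × 1.001535
F = 0.8601 GBP per EUR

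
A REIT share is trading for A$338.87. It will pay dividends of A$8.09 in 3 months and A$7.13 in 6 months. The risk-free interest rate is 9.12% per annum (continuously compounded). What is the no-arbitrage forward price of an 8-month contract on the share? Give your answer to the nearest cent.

A$344.47

PV(dividends) I = 8.09·e^(−0.0912·3/12) + 7.13·e^(−0.0912·6/12)
I = 7.9076 + 6.8122 = 14.7198
F = (S − I)·e^(rT) = (338.87 − 14.7198) · e^(0.0912·8/12)
= 324.1502 · e^0.060800 = 324.1502 × 1.062686 = A$344.47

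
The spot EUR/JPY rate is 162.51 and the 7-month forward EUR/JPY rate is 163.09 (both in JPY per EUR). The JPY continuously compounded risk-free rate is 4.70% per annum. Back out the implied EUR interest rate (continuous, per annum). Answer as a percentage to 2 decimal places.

F = S·e^((r_JPY − r_EUR)T) ⇒ r_EUR = r_JPY − ln(F/S)/T
ln(163.09/162.51) = 0.003563; /(7/12) = 0.006108
r_EUR = 0.0470 − 0.006108 = 0.040892
r_EUR = 4.09%

4.09%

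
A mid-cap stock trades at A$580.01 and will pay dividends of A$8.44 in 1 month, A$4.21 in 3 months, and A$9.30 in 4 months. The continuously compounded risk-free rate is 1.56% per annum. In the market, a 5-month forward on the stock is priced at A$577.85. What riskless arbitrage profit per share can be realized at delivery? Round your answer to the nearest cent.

A$16.07 per share

PV(dividends) I = 8.44·e^(−0.0156·1/12) + 4.21·e^(−0.0156·3/12) + 9.30·e^(−0.0156·4/12) = 21.8744
Fair forward F* = (S − I)·e^(rT) = (580.01 − 21.8744)·e^0.006500 = 558.1356 × 1.006521 = 561.7752
Market A$577.85 > fair 561.7752: forward overpriced → cash-and-carry (borrow at r, buy the stock and collect the dividends, short the forward).
Profit at T = |F_mkt − F*| = |577.85 − 561.7752| = A$16.07 per share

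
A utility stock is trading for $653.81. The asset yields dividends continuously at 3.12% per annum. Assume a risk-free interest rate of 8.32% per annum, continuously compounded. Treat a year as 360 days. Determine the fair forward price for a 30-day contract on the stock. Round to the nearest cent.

$656.65

F = S·e^((r − q)T) = 653.81 · e^((0.0832 − 0.0312) × 30/360)
= 653.81 · e^0.004333 = 653.81 × 1.004342
F = $656.65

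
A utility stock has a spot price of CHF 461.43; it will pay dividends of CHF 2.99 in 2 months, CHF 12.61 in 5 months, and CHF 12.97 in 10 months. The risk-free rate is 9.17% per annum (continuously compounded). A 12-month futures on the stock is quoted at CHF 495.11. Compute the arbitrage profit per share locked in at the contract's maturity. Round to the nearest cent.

CHF 19.07 per share

PV(dividends) I = 2.99·e^(−0.0917·2/12) + 12.61·e^(−0.0917·5/12) + 12.97·e^(−0.0917·10/12) = 27.0977
Fair futures F* = (S − I)·e^(rT) = (461.43 − 27.0977)·e^0.091700 = 434.3323 × 1.096036 = 476.0438
Market CHF 495.11 > fair 476.0438: forward overpriced → cash-and-carry (borrow at r, buy the stock and collect the dividends, short the forward).
Profit at T = |F_mkt − F*| = |495.11 − 476.0438| = CHF 19.07 per share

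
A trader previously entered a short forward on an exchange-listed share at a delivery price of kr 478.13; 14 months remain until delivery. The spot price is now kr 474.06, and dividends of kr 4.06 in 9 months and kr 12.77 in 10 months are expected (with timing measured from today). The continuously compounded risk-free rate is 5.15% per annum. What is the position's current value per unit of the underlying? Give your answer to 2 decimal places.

PV(remaining dividends) I = 4.06·e^(−0.0515·9/12) + 12.77·e^(−0.0515·10/12) = 16.1397
Current forward F = (S − I)·e^(rT) = (474.06 − 16.1397)·e^(0.0515·14/12) = 457.9203 × 1.061925 = 486.2770
Value (long) = (F − K)·e^(−rT) = (486.2770 − 478.13) × 0.941686 = 7.6719
Short position value = −(long value) = -kr 7.67

-kr 7.67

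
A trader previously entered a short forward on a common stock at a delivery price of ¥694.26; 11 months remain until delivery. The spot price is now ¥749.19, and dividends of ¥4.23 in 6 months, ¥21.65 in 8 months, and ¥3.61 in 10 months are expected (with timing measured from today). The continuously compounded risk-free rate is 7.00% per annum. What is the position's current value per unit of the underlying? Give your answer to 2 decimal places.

PV(remaining dividends) I = 4.23·e^(−0.0700·6/12) + 21.65·e^(−0.0700·8/12) + 3.61·e^(−0.0700·10/12) = 28.1528
Current forward F = (S − I)·e^(rT) = (749.19 − 28.1528)·e^(0.0700·11/12) = 721.0372 × 1.066270 = 768.8203
Value (long) = (F − K)·e^(−rT) = (768.8203 − 694.26) × 0.937849 = 69.9263
Short position value = −(long value) = -¥69.93

-¥69.93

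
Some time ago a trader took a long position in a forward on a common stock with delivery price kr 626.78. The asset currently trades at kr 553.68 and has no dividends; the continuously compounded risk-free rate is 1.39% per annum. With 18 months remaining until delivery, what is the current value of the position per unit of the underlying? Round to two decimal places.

-kr 60.17

Current fair forward for the remaining 18 months: F = S·e^(r·T), r = 0.0139
F = 553.68 · e^(0.0139 × 18/12) = 553.68 × 1.021069 = 565.3455
Value of long forward = (F − K)·e^(−rT) = (565.3455 − 626.78) · e^(−0.0139·18/12)
= -61.4345 × 0.979366 = -60.17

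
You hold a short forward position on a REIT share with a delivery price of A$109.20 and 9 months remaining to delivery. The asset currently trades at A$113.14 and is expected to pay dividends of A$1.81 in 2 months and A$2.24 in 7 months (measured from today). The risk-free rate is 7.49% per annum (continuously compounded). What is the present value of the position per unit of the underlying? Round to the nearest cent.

-A$5.97

PV(remaining dividends) I = 1.81·e^(−0.0749·2/12) + 2.24·e^(−0.0749·7/12) = 3.9318
Current forward F = (S − I)·e^(rT) = (113.14 − 3.9318)·e^(0.0749·9/12) = 109.2082 × 1.057783 = 115.5186
Value (long) = (F − K)·e^(−rT) = (115.5186 − 109.20) × 0.945374 = 5.9734
Short position value = −(long value) = -A$5.97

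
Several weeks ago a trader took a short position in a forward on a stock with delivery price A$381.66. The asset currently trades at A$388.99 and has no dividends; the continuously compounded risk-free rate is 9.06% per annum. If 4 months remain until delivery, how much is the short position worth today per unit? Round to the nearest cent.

-A$18.68

Current fair forward for the remaining 4 months: F = S·e^(r·T), r = 0.0906
F = 388.99 · e^(0.0906 × 4/12) = 388.99 × 1.030661 = 400.9168
Value of long forward = (F − K)·e^(−rT) = (400.9168 − 381.66) · e^(−0.0906·4/12)
= 19.2568 × 0.970251 = 18.68
Short position value = −(long value) = -A$18.68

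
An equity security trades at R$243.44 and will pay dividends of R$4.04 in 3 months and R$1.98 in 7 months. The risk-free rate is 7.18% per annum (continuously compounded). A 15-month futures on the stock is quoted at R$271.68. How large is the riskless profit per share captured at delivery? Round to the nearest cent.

R$11.80 per share

PV(dividends) I = 4.04·e^(−0.0718·3/12) + 1.98·e^(−0.0718·7/12) = 5.8669
Fair futures F* = (S − I)·e^(rT) = (243.44 − 5.8669)·e^0.089750 = 237.5731 × 1.093901 = 259.8815
Market R$271.68 > fair 259.8815: forward overpriced → cash-and-carry (borrow at r, buy the stock and collect the dividends, short the forward).
Profit at T = |F_mkt − F*| = |271.68 − 259.8815| = R$11.80 per share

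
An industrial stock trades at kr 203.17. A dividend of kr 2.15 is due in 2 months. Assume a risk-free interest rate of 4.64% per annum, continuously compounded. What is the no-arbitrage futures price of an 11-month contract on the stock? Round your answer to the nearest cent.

kr 209.77

PV(dividends) I = 2.15·e^(−0.0464·2/12)
I = 2.1334
F = (S − I)·e^(rT) = (203.17 − 2.1334) · e^(0.0464·11/12)
= 201.0366 · e^0.042533 = 201.0366 × 1.043450 = kr 209.77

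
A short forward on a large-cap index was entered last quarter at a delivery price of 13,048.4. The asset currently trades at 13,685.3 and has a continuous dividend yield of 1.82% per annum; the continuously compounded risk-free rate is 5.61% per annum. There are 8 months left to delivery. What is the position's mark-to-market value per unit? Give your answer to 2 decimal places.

Current fair forward for the remaining 8 months: F = S·e^((r − q)·T), (r − q) = 0.0561 − 0.0182 = 0.0379
F = 13685.3 · e^(0.0379 × 8/12) = 13685.3 × 1.02558857 = 14035.4873
Value of long forward = (F − K)·e^(−rT) = (14035.4873 − 13048.4) · e^(−0.0561·8/12)
= 987.0873 × 0.96329074 = 950.85
Short position value = −(long value) = -950.85

-950.85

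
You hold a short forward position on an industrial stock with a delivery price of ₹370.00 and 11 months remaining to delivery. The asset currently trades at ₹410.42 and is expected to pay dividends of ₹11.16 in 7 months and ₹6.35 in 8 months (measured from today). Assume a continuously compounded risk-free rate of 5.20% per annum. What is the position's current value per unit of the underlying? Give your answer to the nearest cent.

PV(remaining dividends) I = 11.16·e^(−0.0520·7/12) + 6.35·e^(−0.0520·8/12) = 16.9602
Current forward F = (S − I)·e^(rT) = (410.42 − 16.9602)·e^(0.0520·11/12) = 393.4598 × 1.048821 = 412.6689
Value (long) = (F − K)·e^(−rT) = (412.6689 − 370.00) × 0.953452 = 40.6827
Short position value = −(long value) = -₹40.68

-₹40.68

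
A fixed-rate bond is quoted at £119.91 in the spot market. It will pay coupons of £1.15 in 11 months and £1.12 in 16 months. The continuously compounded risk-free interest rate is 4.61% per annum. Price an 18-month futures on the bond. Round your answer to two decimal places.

£126.19

PV(coupons) I = 1.15·e^(−0.0461·11/12) + 1.12·e^(−0.0461·16/12)
I = 1.1024 + 1.0532 = 2.1556
F = (S − I)·e^(rT) = (119.91 − 2.1556) · e^(0.0461·18/12)
= 117.7544 · e^0.069150 = 117.7544 × 1.071597 = £126.19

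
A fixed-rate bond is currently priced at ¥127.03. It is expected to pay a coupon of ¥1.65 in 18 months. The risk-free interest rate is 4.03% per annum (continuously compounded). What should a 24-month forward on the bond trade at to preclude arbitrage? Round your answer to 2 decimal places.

¥136.01

PV(coupons) I = 1.65·e^(−0.0403·18/12)
I = 1.5532
F = (S − I)·e^(rT) = (127.03 − 1.5532) · e^(0.0403·24/12)
= 125.4768 · e^0.080600 = 125.4768 × 1.083937 = ¥136.01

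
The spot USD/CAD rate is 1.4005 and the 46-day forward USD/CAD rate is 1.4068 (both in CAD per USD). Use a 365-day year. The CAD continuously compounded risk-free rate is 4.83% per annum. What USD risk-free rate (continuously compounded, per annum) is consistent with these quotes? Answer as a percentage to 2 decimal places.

F = S·e^((r_CAD − r_USD)T) ⇒ r_USD = r_CAD − ln(F/S)/T
ln(1.4068/1.4005) = 0.004488; /(46/365) = 0.035611
r_USD = 0.0483 − 0.035611 = 0.012689
r_USD = 1.27%

1.27%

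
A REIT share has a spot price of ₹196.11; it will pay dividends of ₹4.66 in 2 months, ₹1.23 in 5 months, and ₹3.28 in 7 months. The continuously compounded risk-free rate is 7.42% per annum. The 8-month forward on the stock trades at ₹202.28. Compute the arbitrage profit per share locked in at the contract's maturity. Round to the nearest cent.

PV(dividends) I = 4.66·e^(−0.0742·2/12) + 1.23·e^(−0.0742·5/12) + 3.28·e^(−0.0742·7/12) = 8.9363
Fair forward F* = (S − I)·e^(rT) = (196.11 − 8.9363)·e^0.049467 = 187.1737 × 1.050711 = 196.6655
Market ₹202.28 > fair 196.6655: forward overpriced → cash-and-carry (borrow at r, buy the stock and collect the dividends, short the forward).
Profit at T = |F_mkt − F*| = |202.28 − 196.6655| = ₹5.61 per share

₹5.61 per share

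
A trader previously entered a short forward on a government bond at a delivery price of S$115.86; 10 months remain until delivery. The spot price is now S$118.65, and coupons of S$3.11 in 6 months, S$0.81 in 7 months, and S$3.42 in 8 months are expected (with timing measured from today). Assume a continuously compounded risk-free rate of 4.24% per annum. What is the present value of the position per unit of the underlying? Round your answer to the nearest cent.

PV(remaining coupons) I = 3.11·e^(−0.0424·6/12) + 0.81·e^(−0.0424·7/12) + 3.42·e^(−0.0424·8/12) = 7.1597
Current forward F = (S − I)·e^(rT) = (118.65 − 7.1597)·e^(0.0424·10/12) = 111.4903 × 1.035965 = 115.5000
Value (long) = (F − K)·e^(−rT) = (115.5000 − 115.86) × 0.965284 = -0.3475
Short position value = −(long value) = S$0.35

S$0.35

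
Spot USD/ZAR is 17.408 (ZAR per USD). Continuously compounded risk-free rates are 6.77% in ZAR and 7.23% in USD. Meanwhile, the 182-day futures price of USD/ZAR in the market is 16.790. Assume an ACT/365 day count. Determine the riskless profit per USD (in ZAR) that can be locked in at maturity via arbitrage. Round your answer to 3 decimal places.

0.578 per USD (in ZAR)

Fair futures: F* = S·e^(carry·T), with carry = (r_ZAR − r_USD) = 0.0677 − 0.0723 = -0.0046
F* = 17.408 · e^(-0.0046 × 182/365) = 17.408 · e^-0.002294 = 17.408 × 0.997709 = 17.3681
Market 16.790 < fair 17.3681: forward underpriced → reverse cash-and-carry (short spot, go long the forward).
At maturity, profit = |F_mkt − F*| = |16.790 − 17.3681| = 0.578 per USD (in ZAR)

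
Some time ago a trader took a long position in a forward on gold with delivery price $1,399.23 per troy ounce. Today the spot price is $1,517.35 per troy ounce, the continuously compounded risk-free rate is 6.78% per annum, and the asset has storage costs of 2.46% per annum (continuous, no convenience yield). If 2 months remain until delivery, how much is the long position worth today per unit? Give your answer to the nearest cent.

Current fair forward for the remaining 2 months: F = S·e^((r + u)·T), (r + u) = 0.0678 + 0.0246 = 0.0924
F = 1517.35 · e^(0.0924 × 2/12) = 1517.35 × 1.01551919 = 1540.8980
Value of long forward = (F − K)·e^(−rT) = (1540.8980 − 1399.23) · e^(−0.0678·2/12)
= 141.6680 × 0.98876361 = 140.08

$140.08 per troy ounce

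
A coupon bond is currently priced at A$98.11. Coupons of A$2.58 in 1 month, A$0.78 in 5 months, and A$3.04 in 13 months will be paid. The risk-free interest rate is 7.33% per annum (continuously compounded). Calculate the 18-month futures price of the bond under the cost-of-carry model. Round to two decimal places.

PV(coupons) I = 2.58·e^(−0.0733·1/12) + 0.78·e^(−0.0733·5/12) + 3.04·e^(−0.0733·13/12)
I = 2.5643 + 0.7565 + 2.8079 = 6.1287
F = (S − I)·e^(rT) = (98.11 − 6.1287) · e^(0.0733·18/12)
= 91.9813 · e^0.109950 = 91.9813 × 1.116222 = A$102.67

A$102.67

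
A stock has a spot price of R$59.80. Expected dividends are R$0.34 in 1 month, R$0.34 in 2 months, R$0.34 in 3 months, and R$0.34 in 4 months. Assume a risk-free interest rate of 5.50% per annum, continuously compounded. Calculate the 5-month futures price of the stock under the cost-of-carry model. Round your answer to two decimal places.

PV(dividends) I = 0.34·e^(−0.0550·1/12) + 0.34·e^(−0.0550·2/12) + 0.34·e^(−0.0550·3/12) + 0.34·e^(−0.0550·4/12)
I = 0.3384 + 0.3369 + 0.3354 + 0.3338 = 1.3445
F = (S − I)·e^(rT) = (59.80 − 1.3445) · e^(0.0550·5/12)
= 58.4555 · e^0.022917 = 58.4555 × 1.023182 = R$59.81

R$59.81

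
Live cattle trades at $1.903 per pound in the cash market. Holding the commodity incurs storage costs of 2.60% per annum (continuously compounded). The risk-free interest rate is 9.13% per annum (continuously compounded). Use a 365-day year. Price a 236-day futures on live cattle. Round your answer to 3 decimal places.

$2.053 per pound

Net carry = r + u − y = 0.0913 + 0.0260 − 0.0000 = 0.1173
F = S·e^((r+u−y)T) = 1.903 · e^(0.1173 × 236/365) = 1.903 · e^0.075843
= 1.903 × 1.078793 = $2.053 per pound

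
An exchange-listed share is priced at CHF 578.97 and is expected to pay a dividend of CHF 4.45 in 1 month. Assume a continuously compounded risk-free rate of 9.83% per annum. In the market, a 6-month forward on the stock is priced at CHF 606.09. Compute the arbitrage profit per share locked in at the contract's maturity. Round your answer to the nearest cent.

PV(dividends) I = 4.45·e^(−0.0983·1/12) = 4.4137
Fair forward F* = (S − I)·e^(rT) = (578.97 − 4.4137)·e^0.049150 = 574.5563 × 1.050378 = 603.5013
Market CHF 606.09 > fair 603.5013: forward overpriced → cash-and-carry (borrow at r, buy the stock and collect the dividends, short the forward).
Profit at T = |F_mkt − F*| = |606.09 − 603.5013| = CHF 2.59 per share

CHF 2.59 per share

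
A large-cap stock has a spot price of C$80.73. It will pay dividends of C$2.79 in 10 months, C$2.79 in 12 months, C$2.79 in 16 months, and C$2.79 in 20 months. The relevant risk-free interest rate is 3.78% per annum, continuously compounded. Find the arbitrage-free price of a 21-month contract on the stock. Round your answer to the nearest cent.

C$74.86

PV(dividends) I = 2.79·e^(−0.0378·10/12) + 2.79·e^(−0.0378·12/12) + 2.79·e^(−0.0378·16/12) + 2.79·e^(−0.0378·20/12)
I = 2.7035 + 2.6865 + 2.6529 + 2.6197 = 10.6626
F = (S − I)·e^(rT) = (80.73 − 10.6626) · e^(0.0378·21/12)
= 70.0674 · e^0.066150 = 70.0674 × 1.068387 = C$74.86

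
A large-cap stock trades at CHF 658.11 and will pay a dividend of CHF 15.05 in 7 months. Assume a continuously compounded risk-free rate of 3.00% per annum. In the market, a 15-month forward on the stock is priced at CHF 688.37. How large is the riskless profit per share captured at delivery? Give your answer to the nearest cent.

PV(dividends) I = 15.05·e^(−0.0300·7/12) = 14.7889
Fair forward F* = (S − I)·e^(rT) = (658.11 − 14.7889)·e^0.037500 = 643.3211 × 1.038212 = 667.9037
Market CHF 688.37 > fair 667.9037: forward overpriced → cash-and-carry (borrow at r, buy the stock and collect the dividends, short the forward).
Profit at T = |F_mkt − F*| = |688.37 − 667.9037| = CHF 20.47 per share

CHF 20.47 per share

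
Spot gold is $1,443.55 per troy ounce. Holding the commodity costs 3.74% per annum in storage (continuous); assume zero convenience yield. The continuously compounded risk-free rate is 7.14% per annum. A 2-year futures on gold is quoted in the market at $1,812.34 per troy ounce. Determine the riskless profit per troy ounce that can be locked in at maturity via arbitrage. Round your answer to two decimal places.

$17.88 per troy ounce

Fair futures: F* = S·e^(carry·T), with carry = (r + u) = 0.0714 + 0.0374 = 0.1088
F* = 1443.55 · e^(0.1088 × 2) = 1443.55 · e^0.21760000 = 1443.55 × 1.24308973 = $1794.4622
Market $1812.34 > fair $1794.4622: forward overpriced → cash-and-carry (buy spot, short the forward).
At maturity, profit = |F_mkt − F*| = |1812.34 − 1794.4622| = $17.88 per troy ounce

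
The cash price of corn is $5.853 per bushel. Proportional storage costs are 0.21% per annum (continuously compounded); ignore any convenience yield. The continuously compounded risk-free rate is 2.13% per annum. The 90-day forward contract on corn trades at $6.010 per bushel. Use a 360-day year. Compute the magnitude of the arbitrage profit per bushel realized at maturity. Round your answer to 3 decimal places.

$0.123 per bushel

Fair forward: F* = S·e^(carry·T), with carry = (r + u) = 0.0213 + 0.0021 = 0.0234
F* = 5.853 · e^(0.0234 × 90/360) = 5.853 · e^0.005850 = 5.853 × 1.005867 = $5.8873
Market $6.010 > fair $5.8873: forward overpriced → cash-and-carry (buy spot, short the forward).
At maturity, profit = |F_mkt − F*| = |6.010 − 5.8873| = $0.123 per bushel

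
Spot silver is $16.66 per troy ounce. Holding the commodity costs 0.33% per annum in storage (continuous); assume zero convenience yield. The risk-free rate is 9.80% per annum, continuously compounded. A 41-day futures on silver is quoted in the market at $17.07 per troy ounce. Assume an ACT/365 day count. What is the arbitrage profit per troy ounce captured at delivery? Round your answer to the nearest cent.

$0.22 per troy ounce

Fair futures: F* = S·e^(carry·T), with carry = (r + u) = 0.0980 + 0.0033 = 0.1013
F* = 16.66 · e^(0.1013 × 41/365) = 16.66 · e^0.011379 = 16.66 × 1.011444 = $16.8507
Market $17.07 > fair $16.8507: forward overpriced → cash-and-carry (buy spot, short the forward).
At maturity, profit = |F_mkt − F*| = |17.07 − 16.8507| = $0.22 per troy ounce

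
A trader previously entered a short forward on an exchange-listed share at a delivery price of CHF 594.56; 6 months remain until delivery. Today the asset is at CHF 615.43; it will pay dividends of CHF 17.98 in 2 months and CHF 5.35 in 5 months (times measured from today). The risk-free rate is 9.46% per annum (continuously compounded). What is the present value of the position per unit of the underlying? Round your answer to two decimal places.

PV(remaining dividends) I = 17.98·e^(−0.0946·2/12) + 5.35·e^(−0.0946·5/12) = 22.8420
Current forward F = (S − I)·e^(rT) = (615.43 − 22.8420)·e^(0.0946·6/12) = 592.5880 × 1.048436 = 621.2906
Value (long) = (F − K)·e^(−rT) = (621.2906 − 594.56) × 0.953801 = 25.4957
Short position value = −(long value) = -CHF 25.50

-CHF 25.50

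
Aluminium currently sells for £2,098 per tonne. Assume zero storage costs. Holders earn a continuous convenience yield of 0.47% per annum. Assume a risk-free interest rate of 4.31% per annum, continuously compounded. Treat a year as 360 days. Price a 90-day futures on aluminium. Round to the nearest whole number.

Net carry = r + u − y = 0.0431 + 0.0000 − 0.0047 = 0.0384
F = S·e^((r+u−y)T) = 2098 · e^(0.0384 × 90/360) = 2098 · e^0.009600
= 2098 × 1.009646 = £2,118 per tonne

£2,118 per tonne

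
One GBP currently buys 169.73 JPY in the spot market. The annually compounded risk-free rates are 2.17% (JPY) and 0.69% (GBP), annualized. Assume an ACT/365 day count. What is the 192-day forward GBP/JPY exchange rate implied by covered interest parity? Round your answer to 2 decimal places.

171.04

By covered interest parity, F = S · (1+r_JPY)^T / (1+r_GBP)^T
= 169.73 × 1.011357 / 1.003624 = 169.73 × 1.007705
F = 171.04 JPY per GBP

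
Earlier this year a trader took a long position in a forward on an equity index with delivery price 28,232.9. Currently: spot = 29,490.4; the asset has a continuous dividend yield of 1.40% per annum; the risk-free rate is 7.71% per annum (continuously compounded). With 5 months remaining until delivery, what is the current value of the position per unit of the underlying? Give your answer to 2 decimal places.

1978.54

Current fair forward for the remaining 5 months: F = S·e^((r − q)·T), (r − q) = 0.0771 − 0.0140 = 0.0631
F = 29490.4 · e^(0.0631 × 5/12) = 29490.4 × 1.02664034 = 30276.0343
Value of long forward = (F − K)·e^(−rT) = (30276.0343 − 28232.9) · e^(−0.0771·5/12)
= 2043.1343 × 0.96838553 = 1978.54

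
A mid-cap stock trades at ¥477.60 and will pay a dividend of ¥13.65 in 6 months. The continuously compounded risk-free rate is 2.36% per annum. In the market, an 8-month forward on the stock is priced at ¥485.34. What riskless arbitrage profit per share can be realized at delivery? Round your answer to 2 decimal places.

¥13.87 per share

PV(dividends) I = 13.65·e^(−0.0236·6/12) = 13.4899
Fair forward F* = (S − I)·e^(rT) = (477.60 − 13.4899)·e^0.015733 = 464.1101 × 1.015857 = 471.4695
Market ¥485.34 > fair 471.4695: forward overpriced → cash-and-carry (borrow at r, buy the stock and collect the dividends, short the forward).
Profit at T = |F_mkt − F*| = |485.34 − 471.4695| = ¥13.87 per share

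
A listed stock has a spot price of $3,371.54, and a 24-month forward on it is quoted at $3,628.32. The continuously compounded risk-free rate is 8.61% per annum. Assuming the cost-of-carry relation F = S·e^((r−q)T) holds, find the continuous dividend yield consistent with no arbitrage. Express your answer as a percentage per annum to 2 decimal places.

4.94%

From F = S·e^((r−q)T): (r − q) = ln(F/S)/T
ln(3628.32/3371.54) = ln(1.076161) = 0.073400
(r − q) = 0.073400 / (24/12) = 0.036700
q = r − ln(F/S)/T = 0.0861 − 0.036700 = 0.049400
q = 4.94%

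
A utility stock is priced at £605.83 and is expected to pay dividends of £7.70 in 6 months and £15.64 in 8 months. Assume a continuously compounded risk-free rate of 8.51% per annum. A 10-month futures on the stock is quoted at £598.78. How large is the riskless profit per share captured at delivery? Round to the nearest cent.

PV(dividends) I = 7.70·e^(−0.0851·6/12) + 15.64·e^(−0.0851·8/12) = 22.1566
Fair futures F* = (S − I)·e^(rT) = (605.83 − 22.1566)·e^0.070917 = 583.6734 × 1.073492 = 626.5687
Market £598.78 < fair 626.5687: forward underpriced → reverse cash-and-carry (short the stock, invest proceeds at r, pay the dividends, go long the forward).
Profit at T = |F_mkt − F*| = |598.78 − 626.5687| = £27.79 per share

£27.79 per share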